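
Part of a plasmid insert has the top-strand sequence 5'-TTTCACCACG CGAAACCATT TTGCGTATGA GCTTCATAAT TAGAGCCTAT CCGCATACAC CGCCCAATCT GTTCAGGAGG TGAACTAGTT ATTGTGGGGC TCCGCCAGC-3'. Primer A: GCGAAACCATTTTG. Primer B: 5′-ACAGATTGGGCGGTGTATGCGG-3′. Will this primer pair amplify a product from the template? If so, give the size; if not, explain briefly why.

Yes — a 63 bp product.

Primer A (GCGAAACCATTTTG) matches the top strand at positions 10–23; it acts as a forward primer.
Primer B's reverse complement is CCGCATACACCGCCCAATCTGT, matching the top strand at positions 51–72; it acts as a reverse primer.
The 3' ends face each other across positions 10–72, giving a 63 bp product.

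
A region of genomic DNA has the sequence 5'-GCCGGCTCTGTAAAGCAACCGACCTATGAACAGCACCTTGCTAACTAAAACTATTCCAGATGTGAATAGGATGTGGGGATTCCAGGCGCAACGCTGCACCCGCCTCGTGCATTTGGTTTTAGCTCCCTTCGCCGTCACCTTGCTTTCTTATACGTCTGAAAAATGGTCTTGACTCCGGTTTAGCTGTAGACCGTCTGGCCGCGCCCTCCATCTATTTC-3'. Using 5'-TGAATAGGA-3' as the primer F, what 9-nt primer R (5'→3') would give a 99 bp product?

The forward primer binds at positions 63–71, so a 99 bp product ends at position 63 + 99 − 1 = 161.
The reverse primer anneals to the top strand over positions 153–161, i.e. to CGTCTGAAA.
Its sequence written 5'→3' is the reverse complement: TTTCAGACG.

5'-TTTCAGACG-3'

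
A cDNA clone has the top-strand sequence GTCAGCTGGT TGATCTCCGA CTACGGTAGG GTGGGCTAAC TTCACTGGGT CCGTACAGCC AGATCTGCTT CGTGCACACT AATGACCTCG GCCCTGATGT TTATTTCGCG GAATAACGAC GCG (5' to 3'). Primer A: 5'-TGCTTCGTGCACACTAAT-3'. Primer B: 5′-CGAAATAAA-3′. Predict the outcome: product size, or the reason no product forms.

Primer A (TGCTTCGTGCACACTAAT) matches the top strand at positions 66–83; it acts as a forward primer.
Primer B's reverse complement is TTTATTTCG, matching the top strand at positions 100–108; it acts as a reverse primer.
The 3' ends face each other across positions 66–108, giving a 43 bp product.

Yes — a 43 bp product.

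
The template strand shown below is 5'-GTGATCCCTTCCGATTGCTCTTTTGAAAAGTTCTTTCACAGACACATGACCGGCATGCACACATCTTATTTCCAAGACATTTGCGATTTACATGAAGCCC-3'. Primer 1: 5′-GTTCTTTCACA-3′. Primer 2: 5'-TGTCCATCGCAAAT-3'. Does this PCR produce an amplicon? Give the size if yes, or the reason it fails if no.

No product — primer 2 has no binding site in the template.

Primer 2 (TGTCCATCGCAAAT) does not match the top strand, and its reverse complement ATTTGCGATGGACA does not match either.
With no annealing site for primer 2, no amplification occurs.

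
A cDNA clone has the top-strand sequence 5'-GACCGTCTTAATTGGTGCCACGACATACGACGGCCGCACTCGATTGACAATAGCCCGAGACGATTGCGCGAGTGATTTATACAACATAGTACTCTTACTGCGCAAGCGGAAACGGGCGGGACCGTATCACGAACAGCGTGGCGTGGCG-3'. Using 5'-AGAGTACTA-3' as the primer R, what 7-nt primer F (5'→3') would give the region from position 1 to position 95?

The reverse primer's reverse complement TAGTACTCT matches the template at positions 87–95; the product starts at position 1.
The forward primer is identical to the top strand over positions 1–7: GACCGTC.

5'-GACCGTC-3'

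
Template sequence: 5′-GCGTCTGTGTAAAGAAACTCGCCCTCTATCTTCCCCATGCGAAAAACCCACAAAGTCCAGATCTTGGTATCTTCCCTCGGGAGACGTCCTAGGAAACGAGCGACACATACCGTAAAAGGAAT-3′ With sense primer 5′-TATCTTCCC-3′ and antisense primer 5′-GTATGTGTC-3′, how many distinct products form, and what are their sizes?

Two products: 84 bp, 43 bp

The forward primer TATCTTCCC matches the top strand at positions 27–35, 68–76.
The reverse primer's reverse complement is GACACATAC, matching at positions 102–110.
Each forward site pairs with the reverse site to give a product ending at position 110: sizes 84, 43 bp.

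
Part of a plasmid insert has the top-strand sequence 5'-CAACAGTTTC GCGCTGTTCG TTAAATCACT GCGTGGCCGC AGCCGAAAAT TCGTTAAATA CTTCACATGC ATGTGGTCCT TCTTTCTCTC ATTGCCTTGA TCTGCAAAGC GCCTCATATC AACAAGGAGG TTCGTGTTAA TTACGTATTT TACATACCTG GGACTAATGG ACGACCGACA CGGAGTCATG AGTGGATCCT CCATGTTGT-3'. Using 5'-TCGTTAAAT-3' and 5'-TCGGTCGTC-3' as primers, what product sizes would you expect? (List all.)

The forward primer TCGTTAAAT matches the top strand at positions 18–26, 51–59.
The reverse primer's reverse complement is GACGACCGA, matching at positions 170–178.
Each forward site pairs with the reverse site to give a product ending at position 178: sizes 161, 128 bp.

161 bp, 128 bp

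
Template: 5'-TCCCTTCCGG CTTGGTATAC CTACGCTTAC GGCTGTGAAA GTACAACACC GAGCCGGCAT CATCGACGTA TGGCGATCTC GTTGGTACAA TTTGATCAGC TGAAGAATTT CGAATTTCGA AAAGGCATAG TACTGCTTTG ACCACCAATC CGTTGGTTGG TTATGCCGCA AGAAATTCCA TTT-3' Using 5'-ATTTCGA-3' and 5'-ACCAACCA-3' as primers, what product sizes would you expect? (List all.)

55 bp, 48 bp

The forward primer ATTTCGA matches the top strand at positions 107–113, 114–120.
The reverse primer's reverse complement is TGGTTGGT, matching at positions 154–161.
Each forward site pairs with the reverse site to give a product ending at position 161: sizes 55, 48 bp.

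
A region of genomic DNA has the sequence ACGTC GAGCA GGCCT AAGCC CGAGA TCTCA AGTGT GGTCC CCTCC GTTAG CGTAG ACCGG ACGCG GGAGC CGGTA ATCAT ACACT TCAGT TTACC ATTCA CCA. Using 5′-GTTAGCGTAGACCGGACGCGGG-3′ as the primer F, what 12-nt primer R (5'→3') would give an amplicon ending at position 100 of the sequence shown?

The forward primer binds at positions 46–67; the product's 3' end on the top strand is position 100.
The reverse primer anneals to the top strand over positions 89–100, i.e. to GTTTACCATTCA.
Its sequence written 5'→3' is the reverse complement: TGAATGGTAAAC.

5'-TGAATGGTAAAC-3'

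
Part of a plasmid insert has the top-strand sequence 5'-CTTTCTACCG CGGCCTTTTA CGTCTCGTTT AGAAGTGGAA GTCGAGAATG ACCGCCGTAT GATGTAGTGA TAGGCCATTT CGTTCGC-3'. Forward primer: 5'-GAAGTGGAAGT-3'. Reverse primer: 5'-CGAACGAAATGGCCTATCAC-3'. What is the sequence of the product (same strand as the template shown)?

The forward primer matches the template at positions 32–42.
Reverse complement of the reverse primer: GTGATAGGCCATTTCGTTCG. This occurs on the top strand at positions 67–86.
The product is the template from position 32 through 86 (55 bp).

5'-GAAGTGGAAGTCGAGAATGACCGCCGTATGATGTAGTGATAGGCCATTTCGTTCG-3'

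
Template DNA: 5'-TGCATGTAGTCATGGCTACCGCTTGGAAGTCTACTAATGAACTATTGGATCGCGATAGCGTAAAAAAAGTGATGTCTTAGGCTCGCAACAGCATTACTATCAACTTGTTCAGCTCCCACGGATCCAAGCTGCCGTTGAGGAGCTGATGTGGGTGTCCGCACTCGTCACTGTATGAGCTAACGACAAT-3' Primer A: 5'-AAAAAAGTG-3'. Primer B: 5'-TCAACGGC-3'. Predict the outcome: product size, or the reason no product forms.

Primer A (AAAAAAGTG) matches the top strand at positions 63–71; it acts as a forward primer.
Primer B's reverse complement is GCCGTTGA, matching the top strand at positions 131–138; it acts as a reverse primer.
The 3' ends face each other across positions 63–138, giving a 76 bp product.

Yes — a 76 bp product.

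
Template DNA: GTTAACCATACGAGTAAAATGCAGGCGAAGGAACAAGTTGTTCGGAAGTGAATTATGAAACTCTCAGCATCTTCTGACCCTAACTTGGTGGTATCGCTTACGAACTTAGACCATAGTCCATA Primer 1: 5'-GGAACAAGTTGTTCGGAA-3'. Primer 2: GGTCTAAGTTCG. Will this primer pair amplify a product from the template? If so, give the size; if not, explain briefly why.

Yes — an 83 bp product.

Primer 1 (GGAACAAGTTGTTCGGAA) matches the top strand at positions 30–47; it acts as a forward primer.
Primer 2's reverse complement is CGAACTTAGACC, matching the top strand at positions 101–112; it acts as a reverse primer.
The 3' ends face each other across positions 30–112, giving an 83 bp product.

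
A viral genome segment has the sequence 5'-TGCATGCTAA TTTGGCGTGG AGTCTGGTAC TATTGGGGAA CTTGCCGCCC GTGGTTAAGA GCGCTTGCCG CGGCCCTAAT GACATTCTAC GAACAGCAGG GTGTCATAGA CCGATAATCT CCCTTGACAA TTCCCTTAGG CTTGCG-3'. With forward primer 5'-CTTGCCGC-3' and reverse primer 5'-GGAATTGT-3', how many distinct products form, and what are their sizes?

Two products: 94 bp, 71 bp

The forward primer CTTGCCGC matches the top strand at positions 41–48, 64–71.
The reverse primer's reverse complement is ACAATTCC, matching at positions 127–134.
Each forward site pairs with the reverse site to give a product ending at position 134: sizes 94, 71 bp.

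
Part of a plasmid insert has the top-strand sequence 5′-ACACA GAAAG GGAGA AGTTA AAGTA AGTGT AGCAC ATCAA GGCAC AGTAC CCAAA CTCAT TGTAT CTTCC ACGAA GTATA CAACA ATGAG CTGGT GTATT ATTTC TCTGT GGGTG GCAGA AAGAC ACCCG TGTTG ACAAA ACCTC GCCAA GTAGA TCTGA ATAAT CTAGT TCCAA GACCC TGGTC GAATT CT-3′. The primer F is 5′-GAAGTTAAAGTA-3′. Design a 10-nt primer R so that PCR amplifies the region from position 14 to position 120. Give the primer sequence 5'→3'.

The product's 3' end on the top strand is position 120.
The reverse primer anneals to the top strand over positions 111–120, i.e. to GGGTGGCAGA.
Its sequence written 5'→3' is the reverse complement: TCTGCCACCC.

5'-TCTGCCACCC-3'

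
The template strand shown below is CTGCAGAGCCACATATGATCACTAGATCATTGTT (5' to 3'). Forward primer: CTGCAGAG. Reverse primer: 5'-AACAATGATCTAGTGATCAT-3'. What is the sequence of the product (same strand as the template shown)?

5'-CTGCAGAGCCACATATGATCACTAGATCATTGTT-3'

Scanning the template, CTGCAGAG occurs at positions 1–8; this primer anneals to the bottom strand there with its 3' end pointing downstream.
Taking the reverse complement of AACAATGATCTAGTGATCAT gives ATGATCACTAGATCATTGTT, found at positions 15–34 on the template; the primer anneals here to the top strand with its 3' end pointing upstream.
The product is the template from position 1 through 34 (34 bp).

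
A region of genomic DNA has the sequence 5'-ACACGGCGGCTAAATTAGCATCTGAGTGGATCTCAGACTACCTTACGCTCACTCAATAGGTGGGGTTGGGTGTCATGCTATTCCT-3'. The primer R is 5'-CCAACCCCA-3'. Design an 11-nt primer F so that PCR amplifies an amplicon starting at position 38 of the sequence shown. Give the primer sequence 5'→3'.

The reverse primer's reverse complement TGGGGTTGG matches the template at positions 61–69; the product starts at position 38.
The forward primer is identical to the top strand over positions 38–48: CTACCTTACGC.

5'-CTACCTTACGC-3'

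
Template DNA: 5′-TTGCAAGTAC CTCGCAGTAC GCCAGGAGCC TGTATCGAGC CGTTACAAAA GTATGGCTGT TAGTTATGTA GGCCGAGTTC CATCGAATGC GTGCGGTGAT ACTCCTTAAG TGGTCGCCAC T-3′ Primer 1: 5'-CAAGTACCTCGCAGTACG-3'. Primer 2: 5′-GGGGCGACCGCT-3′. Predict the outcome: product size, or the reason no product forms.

Primer 2 (GGGGCGACCGCT) does not match the top strand, and its reverse complement AGCGGTCGCCCC does not match either.
With no annealing site for primer 2, no amplification occurs.

No product — primer 2 has no binding site in the template.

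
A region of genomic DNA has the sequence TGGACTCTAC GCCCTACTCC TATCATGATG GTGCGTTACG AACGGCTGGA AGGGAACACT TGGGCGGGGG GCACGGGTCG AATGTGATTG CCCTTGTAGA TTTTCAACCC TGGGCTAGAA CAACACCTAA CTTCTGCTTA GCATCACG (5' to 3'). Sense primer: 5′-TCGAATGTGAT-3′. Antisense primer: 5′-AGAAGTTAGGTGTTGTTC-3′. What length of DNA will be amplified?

58 bp

The forward primer matches the template at positions 78–88.
The reverse primer's reverse complement is GAACAACACCTAACTTCT, which matches the template at positions 118–135.
Product length = (reverse-primer end) − (forward-primer start) + 1 = 135 − 78 + 1 = 58 bp.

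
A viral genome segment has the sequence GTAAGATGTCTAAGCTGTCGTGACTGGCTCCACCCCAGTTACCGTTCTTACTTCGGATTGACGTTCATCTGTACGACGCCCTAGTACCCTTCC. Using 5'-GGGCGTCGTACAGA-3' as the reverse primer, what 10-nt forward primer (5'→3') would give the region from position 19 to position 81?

The reverse primer's reverse complement TCTGTACGACGCCC matches the template at positions 68–81; the product starts at position 19.
The forward primer is identical to the top strand over positions 19–28: CGTGACTGGC.

5'-CGTGACTGGC-3'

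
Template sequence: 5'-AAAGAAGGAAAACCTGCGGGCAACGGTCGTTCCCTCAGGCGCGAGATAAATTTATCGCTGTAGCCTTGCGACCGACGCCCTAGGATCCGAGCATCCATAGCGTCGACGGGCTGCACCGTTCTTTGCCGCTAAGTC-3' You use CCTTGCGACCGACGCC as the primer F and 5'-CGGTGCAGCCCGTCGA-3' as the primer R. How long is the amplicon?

The forward primer matches the template at positions 64–79.
Reverse complement of the reverse primer: TCGACGGGCTGCACCG. This occurs on the top strand at positions 103–118.
Amplicon spans positions 64–118: 55 bp.

55 bp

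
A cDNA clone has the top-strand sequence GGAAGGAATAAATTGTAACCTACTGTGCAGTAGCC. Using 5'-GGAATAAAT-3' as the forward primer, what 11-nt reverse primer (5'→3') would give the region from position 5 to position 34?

The product's 3' end on the top strand is position 34.
The reverse primer anneals to the top strand over positions 24–34, i.e. to TGTGCAGTAGC.
Its sequence written 5'→3' is the reverse complement: GCTACTGCACA.

5'-GCTACTGCACA-3'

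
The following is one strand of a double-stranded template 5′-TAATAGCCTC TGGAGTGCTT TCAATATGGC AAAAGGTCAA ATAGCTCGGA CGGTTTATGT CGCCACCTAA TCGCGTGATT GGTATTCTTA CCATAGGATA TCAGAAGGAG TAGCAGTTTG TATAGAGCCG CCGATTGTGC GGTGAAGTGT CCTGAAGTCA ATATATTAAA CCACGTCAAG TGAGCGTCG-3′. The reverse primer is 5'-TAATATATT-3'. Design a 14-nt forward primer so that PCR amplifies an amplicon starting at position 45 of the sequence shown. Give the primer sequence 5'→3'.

The reverse primer's reverse complement AATATATTA matches the template at positions 160–168; the product starts at position 45.
The forward primer is identical to the top strand over positions 45–58: CTCGGACGGTTTAT.

5'-CTCGGACGGTTTAT-3'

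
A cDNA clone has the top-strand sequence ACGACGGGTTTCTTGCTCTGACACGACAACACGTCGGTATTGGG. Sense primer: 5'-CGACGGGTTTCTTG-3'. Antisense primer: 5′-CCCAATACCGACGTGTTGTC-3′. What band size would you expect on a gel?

The forward primer matches the template at positions 2–15.
Reverse complement of the reverse primer: GACAACACGTCGGTATTGGG. This occurs on the top strand at positions 25–44.
Amplicon spans positions 2–44: 43 bp.

43 bp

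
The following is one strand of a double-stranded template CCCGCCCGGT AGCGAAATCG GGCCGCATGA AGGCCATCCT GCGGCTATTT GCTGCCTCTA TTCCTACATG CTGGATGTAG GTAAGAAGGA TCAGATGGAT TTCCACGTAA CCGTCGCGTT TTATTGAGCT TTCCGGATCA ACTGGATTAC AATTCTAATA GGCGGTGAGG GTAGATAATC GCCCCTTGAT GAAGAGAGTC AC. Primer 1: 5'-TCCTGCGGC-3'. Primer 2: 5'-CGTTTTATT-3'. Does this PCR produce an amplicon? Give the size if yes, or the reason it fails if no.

No product — both primers anneal to the same strand and extend in the same direction.

Primer 1 (TCCTGCGGC) matches the top strand at positions 37–45 (3' end points downstream).
Primer 2 (CGTTTTATT) also matches the top strand directly, at positions 117–125 — its reverse complement AATAAAACG is not present.
Both primers anneal to the bottom strand with 3' ends pointing the same way, so neither can prime synthesis back toward the other.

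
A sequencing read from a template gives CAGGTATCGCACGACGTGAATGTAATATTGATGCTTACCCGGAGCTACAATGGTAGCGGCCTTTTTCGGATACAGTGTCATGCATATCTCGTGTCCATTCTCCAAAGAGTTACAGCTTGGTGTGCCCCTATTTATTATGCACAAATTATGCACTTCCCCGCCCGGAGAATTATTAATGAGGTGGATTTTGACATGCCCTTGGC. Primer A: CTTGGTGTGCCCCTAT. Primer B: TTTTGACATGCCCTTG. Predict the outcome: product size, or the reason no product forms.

Primer A (CTTGGTGTGCCCCTAT) matches the top strand at positions 116–131 (3' end points downstream).
Primer B (TTTTGACATGCCCTTG) also matches the top strand directly, at positions 186–201 — its reverse complement CAAGGGCATGTCAAAA is not present.
Both primers anneal to the bottom strand with 3' ends pointing the same way, so neither can prime synthesis back toward the other.

No product — both primers anneal to the same strand and extend in the same direction.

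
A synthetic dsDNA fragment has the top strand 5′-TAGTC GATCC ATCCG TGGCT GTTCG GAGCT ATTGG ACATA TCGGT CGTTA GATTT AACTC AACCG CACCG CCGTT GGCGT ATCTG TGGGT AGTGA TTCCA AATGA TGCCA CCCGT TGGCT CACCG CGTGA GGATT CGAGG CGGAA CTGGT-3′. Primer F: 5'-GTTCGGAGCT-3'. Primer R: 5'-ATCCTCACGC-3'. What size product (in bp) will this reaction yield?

Scanning the template, GTTCGGAGCT occurs at positions 21–30; this primer anneals to the bottom strand there with its 3' end pointing downstream.
Reverse complement of the reverse primer: GCGTGAGGAT. This occurs on the top strand at positions 125–134.
Amplicon spans positions 21–134: 114 bp.

114 bp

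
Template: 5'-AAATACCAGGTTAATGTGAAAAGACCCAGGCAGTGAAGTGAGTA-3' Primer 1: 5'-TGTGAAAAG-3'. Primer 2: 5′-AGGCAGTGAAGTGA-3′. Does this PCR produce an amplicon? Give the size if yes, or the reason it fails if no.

Primer 1 (TGTGAAAAG) matches the top strand at positions 15–23 (3' end points downstream).
Primer 2 (AGGCAGTGAAGTGA) also matches the top strand directly, at positions 28–41 — its reverse complement TCACTTCACTGCCT is not present.
Both primers anneal to the bottom strand with 3' ends pointing the same way, so neither can prime synthesis back toward the other.

No product — both primers anneal to the same strand and extend in the same direction.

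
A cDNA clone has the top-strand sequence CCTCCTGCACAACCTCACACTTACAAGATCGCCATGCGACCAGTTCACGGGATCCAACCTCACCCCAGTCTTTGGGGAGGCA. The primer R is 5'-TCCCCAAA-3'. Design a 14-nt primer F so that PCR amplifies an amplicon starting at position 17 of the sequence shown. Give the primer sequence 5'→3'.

The reverse primer's reverse complement TTTGGGGA matches the template at positions 71–78; the product starts at position 17.
The forward primer is identical to the top strand over positions 17–30: ACACTTACAAGATC.

5'-ACACTTACAAGATC-3'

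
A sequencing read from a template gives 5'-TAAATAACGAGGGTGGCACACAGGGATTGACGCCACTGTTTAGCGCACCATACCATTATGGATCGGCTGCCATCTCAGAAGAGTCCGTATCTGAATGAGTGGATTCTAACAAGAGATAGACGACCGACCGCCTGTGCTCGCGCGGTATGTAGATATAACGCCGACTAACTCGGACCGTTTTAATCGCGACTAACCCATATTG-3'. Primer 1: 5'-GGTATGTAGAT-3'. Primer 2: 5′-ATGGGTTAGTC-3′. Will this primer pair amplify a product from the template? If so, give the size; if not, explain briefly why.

Yes — a 55 bp product.

Primer 1 (GGTATGTAGAT) matches the top strand at positions 144–154; it acts as a forward primer.
Primer 2's reverse complement is GACTAACCCAT, matching the top strand at positions 188–198; it acts as a reverse primer.
The 3' ends face each other across positions 144–198, giving a 55 bp product.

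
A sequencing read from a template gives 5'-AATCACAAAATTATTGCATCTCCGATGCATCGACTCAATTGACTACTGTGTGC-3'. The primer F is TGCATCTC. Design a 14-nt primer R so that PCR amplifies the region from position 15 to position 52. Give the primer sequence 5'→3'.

The product's 3' end on the top strand is position 52.
The reverse primer anneals to the top strand over positions 39–52, i.e. to TTGACTACTGTGTG.
Its sequence written 5'→3' is the reverse complement: CACACAGTAGTCAA.

5'-CACACAGTAGTCAA-3'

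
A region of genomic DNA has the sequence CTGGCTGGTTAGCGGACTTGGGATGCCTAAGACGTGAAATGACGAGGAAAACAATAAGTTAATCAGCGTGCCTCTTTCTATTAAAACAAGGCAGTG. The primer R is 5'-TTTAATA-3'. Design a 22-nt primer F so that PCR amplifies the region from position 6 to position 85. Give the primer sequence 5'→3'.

5'-TGGTTAGCGGACTTGGGATGCC-3'

The reverse primer's reverse complement TATTAAA matches the template at positions 79–85; the product starts at position 6.
The forward primer is identical to the top strand over positions 6–27: TGGTTAGCGGACTTGGGATGCC.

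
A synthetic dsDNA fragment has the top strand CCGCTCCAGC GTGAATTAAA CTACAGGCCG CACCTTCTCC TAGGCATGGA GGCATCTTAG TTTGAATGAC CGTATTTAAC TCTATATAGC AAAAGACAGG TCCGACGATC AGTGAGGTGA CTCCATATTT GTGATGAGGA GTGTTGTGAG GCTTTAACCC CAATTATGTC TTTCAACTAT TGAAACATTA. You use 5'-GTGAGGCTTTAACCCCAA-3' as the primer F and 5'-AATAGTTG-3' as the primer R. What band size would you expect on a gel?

36 bp

The forward primer matches the template at positions 146–163.
Taking the reverse complement of AATAGTTG gives CAACTATT, found at positions 174–181 on the template; the primer anneals here to the top strand with its 3' end pointing upstream.
Amplicon spans positions 146–181: 36 bp.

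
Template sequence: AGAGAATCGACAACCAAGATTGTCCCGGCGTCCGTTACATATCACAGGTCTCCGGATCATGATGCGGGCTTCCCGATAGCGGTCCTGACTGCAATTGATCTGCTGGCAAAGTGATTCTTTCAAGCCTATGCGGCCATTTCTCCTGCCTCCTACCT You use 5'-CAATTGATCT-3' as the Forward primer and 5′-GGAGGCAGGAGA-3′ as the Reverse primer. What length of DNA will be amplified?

59 bp

Scanning the template, CAATTGATCT occurs at positions 92–101; this primer anneals to the bottom strand there with its 3' end pointing downstream.
Taking the reverse complement of GGAGGCAGGAGA gives TCTCCTGCCTCC, found at positions 139–150 on the template; the primer anneals here to the top strand with its 3' end pointing upstream.
The product runs from position 92 to position 150, so its length is 150 − 92 + 1 = 59 bp.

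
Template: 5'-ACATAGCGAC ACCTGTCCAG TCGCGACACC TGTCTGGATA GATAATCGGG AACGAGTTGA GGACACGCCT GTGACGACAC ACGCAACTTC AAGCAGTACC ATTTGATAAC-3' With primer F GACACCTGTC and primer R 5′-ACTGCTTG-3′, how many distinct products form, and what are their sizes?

The forward primer GACACCTGTC matches the top strand at positions 8–17, 25–34.
The reverse primer's reverse complement is CAAGCAGT, matching at positions 90–97.
Each forward site pairs with the reverse site to give a product ending at position 97: sizes 90, 73 bp.

Two products: 90 bp, 73 bp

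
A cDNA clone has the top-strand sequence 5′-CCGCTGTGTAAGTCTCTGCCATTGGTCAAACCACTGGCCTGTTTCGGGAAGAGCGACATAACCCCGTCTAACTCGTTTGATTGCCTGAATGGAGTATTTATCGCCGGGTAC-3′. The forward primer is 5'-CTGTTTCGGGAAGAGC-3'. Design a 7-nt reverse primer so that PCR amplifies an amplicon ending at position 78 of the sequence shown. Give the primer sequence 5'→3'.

The forward primer binds at positions 39–54; the product's 3' end on the top strand is position 78.
The reverse primer anneals to the top strand over positions 72–78, i.e. to CTCGTTT.
Its sequence written 5'→3' is the reverse complement: AAACGAG.

5'-AAACGAG-3'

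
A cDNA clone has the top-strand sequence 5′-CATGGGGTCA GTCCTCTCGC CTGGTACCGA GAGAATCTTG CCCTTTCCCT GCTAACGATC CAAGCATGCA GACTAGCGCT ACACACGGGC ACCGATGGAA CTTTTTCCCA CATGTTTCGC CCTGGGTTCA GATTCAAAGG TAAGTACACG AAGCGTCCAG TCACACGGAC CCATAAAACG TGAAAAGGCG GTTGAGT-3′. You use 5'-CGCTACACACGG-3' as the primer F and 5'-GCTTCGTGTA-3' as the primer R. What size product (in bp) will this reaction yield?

Forward primer CGCTACACACGG is found on the top strand at positions 77–88.
Reverse complement of the reverse primer: TACACGAAGC. This occurs on the top strand at positions 145–154.
The product runs from position 77 to position 154, so its length is 154 − 77 + 1 = 78 bp.

78 bp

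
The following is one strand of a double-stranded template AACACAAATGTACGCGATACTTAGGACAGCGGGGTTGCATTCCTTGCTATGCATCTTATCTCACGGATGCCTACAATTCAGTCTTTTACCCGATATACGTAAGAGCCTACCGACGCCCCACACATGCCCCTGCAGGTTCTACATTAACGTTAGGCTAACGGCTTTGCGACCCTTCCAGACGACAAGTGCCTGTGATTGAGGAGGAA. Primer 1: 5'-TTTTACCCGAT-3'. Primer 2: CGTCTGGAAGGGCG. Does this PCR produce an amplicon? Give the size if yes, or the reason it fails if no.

Primer 2 (CGTCTGGAAGGGCG) does not match the top strand, and its reverse complement CGCCCTTCCAGACG does not match either.
With no annealing site for primer 2, no amplification occurs.

No product — primer 2 has no binding site in the template.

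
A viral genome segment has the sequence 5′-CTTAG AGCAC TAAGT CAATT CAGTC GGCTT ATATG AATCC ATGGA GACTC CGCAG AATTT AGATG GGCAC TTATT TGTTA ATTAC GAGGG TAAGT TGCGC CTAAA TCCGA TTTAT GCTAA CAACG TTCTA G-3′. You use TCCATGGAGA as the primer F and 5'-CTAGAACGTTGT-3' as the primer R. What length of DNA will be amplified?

94 bp

Scanning the template, TCCATGGAGA occurs at positions 38–47; this primer anneals to the bottom strand there with its 3' end pointing downstream.
The reverse primer's reverse complement is ACAACGTTCTAG, which matches the template at positions 120–131.
The product runs from position 38 to position 131, so its length is 131 − 38 + 1 = 94 bp.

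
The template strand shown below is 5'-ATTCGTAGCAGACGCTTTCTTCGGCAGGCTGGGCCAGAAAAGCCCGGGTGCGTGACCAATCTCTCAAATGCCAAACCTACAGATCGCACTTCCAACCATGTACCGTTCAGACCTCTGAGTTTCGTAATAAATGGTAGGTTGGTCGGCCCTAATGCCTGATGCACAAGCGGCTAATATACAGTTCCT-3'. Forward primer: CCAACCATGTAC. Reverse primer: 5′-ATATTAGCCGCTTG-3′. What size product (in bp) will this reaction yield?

Forward primer CCAACCATGTAC is found on the top strand at positions 92–103.
The reverse primer's reverse complement is CAAGCGGCTAATAT, which matches the template at positions 164–177.
Product length = (reverse-primer end) − (forward-primer start) + 1 = 177 − 92 + 1 = 86 bp.

86 bp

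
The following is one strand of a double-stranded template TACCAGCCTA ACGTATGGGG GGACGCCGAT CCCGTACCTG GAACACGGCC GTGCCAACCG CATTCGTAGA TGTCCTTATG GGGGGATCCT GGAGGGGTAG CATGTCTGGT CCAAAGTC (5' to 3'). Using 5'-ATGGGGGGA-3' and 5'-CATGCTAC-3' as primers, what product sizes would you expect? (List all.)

The forward primer ATGGGGGGA matches the top strand at positions 15–23, 78–86.
The reverse primer's reverse complement is GTAGCATG, matching at positions 97–104.
Each forward site pairs with the reverse site to give a product ending at position 104: sizes 90, 27 bp.

90 bp, 27 bp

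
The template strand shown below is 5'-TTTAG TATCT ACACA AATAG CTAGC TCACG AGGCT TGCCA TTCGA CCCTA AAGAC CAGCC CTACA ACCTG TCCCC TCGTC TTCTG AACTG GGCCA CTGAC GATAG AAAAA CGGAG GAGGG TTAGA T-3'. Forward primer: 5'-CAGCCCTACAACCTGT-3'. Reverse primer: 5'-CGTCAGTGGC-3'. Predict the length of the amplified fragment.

The forward primer matches the template at positions 56–71.
Reverse complement of the reverse primer: GCCACTGACG. This occurs on the top strand at positions 92–101.
The product runs from position 56 to position 101, so its length is 101 − 56 + 1 = 46 bp.

46 bp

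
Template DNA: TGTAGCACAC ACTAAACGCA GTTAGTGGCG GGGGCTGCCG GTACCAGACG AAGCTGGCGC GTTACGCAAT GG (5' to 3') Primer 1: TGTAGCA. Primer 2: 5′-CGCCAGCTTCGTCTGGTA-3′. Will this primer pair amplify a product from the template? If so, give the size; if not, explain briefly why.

Primer 1 (TGTAGCA) matches the top strand at positions 1–7; it acts as a forward primer.
Primer 2's reverse complement is TACCAGACGAAGCTGGCG, matching the top strand at positions 42–59; it acts as a reverse primer.
The 3' ends face each other across positions 1–59, giving a 59 bp product.

Yes — a 59 bp product.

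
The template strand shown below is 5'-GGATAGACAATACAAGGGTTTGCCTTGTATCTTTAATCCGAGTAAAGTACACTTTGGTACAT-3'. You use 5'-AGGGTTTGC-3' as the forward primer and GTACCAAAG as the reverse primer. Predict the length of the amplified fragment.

46 bp

Scanning the template, AGGGTTTGC occurs at positions 15–23; this primer anneals to the bottom strand there with its 3' end pointing downstream.
Taking the reverse complement of GTACCAAAG gives CTTTGGTAC, found at positions 52–60 on the template; the primer anneals here to the top strand with its 3' end pointing upstream.
The product runs from position 15 to position 60, so its length is 60 − 15 + 1 = 46 bp.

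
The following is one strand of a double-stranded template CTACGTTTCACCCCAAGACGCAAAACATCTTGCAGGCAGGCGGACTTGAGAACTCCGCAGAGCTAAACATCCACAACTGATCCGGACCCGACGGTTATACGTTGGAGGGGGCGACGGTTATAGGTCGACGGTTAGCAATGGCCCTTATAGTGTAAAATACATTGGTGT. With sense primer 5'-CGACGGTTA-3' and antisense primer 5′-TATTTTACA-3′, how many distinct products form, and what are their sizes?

Three products: 71 bp, 48 bp, 34 bp

The forward primer CGACGGTTA matches the top strand at positions 89–97, 112–120, 126–134.
The reverse primer's reverse complement is TGTAAAATA, matching at positions 151–159.
Each forward site pairs with the reverse site to give a product ending at position 159: sizes 71, 48, 34 bp.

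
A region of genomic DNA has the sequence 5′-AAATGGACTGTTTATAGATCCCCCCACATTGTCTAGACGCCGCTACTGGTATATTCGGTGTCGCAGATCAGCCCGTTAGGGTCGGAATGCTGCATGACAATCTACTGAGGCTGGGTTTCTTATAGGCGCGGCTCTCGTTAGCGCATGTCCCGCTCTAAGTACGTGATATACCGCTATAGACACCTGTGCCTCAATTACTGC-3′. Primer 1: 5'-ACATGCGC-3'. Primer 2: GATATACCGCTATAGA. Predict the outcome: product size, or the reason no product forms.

No product — the primers' 3' ends point away from each other.

Primer 1 (ACATGCGC) has reverse complement GCGCATGT, which matches the top strand at positions 141–148; primer 1 anneals to the top strand there with its 3' end pointing upstream toward position 141.
Primer 2 (GATATACCGCTATAGA) matches the top strand directly at positions 165–180; it anneals to the bottom strand with its 3' end pointing downstream toward position 180.
The 3' ends diverge (primer 1 extends toward position 1, primer 2 toward position 201), so the primers never converge on a shared product.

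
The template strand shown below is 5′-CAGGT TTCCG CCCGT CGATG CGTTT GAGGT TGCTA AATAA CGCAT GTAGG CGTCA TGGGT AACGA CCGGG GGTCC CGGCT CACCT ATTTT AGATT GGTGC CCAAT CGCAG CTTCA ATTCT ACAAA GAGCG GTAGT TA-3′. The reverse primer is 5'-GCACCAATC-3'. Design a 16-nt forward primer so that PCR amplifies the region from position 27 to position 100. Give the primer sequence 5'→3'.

5'-AGGTTGCTAAATAACG-3'

The reverse primer's reverse complement GATTGGTGC matches the template at positions 92–100; the product starts at position 27.
The forward primer is identical to the top strand over positions 27–42: AGGTTGCTAAATAACG.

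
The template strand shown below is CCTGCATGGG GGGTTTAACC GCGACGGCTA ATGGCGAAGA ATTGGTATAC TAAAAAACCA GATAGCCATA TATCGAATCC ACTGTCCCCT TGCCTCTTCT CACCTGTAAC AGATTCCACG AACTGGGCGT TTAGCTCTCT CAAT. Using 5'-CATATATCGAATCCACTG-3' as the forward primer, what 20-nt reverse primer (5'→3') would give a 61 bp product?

5'-CCCAGTTCGTGGAATCTGTT-3'

The forward primer binds at positions 67–84, so a 61 bp product ends at position 67 + 61 − 1 = 127.
The reverse primer anneals to the top strand over positions 108–127, i.e. to AACAGATTCCACGAACTGGG.
Its sequence written 5'→3' is the reverse complement: CCCAGTTCGTGGAATCTGTT.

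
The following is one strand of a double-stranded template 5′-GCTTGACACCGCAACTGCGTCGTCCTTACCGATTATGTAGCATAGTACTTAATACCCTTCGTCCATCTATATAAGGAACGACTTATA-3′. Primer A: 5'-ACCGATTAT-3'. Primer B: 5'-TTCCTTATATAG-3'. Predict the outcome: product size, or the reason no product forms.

Primer A (ACCGATTAT) matches the top strand at positions 28–36; it acts as a forward primer.
Primer B's reverse complement is CTATATAAGGAA, matching the top strand at positions 67–78; it acts as a reverse primer.
The 3' ends face each other across positions 28–78, giving a 51 bp product.

Yes — a 51 bp product.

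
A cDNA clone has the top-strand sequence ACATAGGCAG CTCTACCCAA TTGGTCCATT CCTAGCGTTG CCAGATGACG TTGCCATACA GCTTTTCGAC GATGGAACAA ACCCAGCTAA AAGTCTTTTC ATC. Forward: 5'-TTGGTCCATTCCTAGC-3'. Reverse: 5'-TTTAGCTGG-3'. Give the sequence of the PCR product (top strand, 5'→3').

5'-TTGGTCCATTCCTAGCGTTGCCAGATGACGTTGCCATACAGCTTTTCGACGATGGAACAAACCCAGCTAAA-3'

Scanning the template, TTGGTCCATTCCTAGC occurs at positions 21–36; this primer anneals to the bottom strand there with its 3' end pointing downstream.
Reverse complement of the reverse primer: CCAGCTAAA. This occurs on the top strand at positions 83–91.
The product is the template from position 21 through 91 (71 bp).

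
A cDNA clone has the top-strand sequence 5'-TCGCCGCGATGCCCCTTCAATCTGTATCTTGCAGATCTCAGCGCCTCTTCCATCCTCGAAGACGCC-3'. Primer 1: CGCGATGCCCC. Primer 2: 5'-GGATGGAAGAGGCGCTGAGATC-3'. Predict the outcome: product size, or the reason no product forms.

Primer 1 (CGCGATGCCCC) matches the top strand at positions 5–15; it acts as a forward primer.
Primer 2's reverse complement is GATCTCAGCGCCTCTTCCATCC, matching the top strand at positions 34–55; it acts as a reverse primer.
The 3' ends face each other across positions 5–55, giving a 51 bp product.

Yes — a 51 bp product.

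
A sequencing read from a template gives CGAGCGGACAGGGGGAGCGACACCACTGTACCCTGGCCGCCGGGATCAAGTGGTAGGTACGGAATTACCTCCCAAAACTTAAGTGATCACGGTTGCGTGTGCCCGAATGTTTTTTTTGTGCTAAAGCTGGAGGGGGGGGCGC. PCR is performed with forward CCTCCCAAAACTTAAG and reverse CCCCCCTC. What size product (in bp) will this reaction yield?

70 bp

The forward primer matches the template at positions 68–83.
Reverse complement of the reverse primer: GAGGGGGG. This occurs on the top strand at positions 130–137.
The product runs from position 68 to position 137, so its length is 137 − 68 + 1 = 70 bp.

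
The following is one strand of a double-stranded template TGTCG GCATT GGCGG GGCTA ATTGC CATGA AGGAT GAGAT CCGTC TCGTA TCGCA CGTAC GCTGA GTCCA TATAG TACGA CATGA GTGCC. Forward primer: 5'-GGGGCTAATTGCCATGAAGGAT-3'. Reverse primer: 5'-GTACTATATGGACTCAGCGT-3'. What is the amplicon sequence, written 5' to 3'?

5'-GGGGCTAATTGCCATGAAGGATGAGATCCGTCTCGTATCGCACGTACGCTGAGTCCATATAGTAC-3'

Forward primer GGGGCTAATTGCCATGAAGGAT is found on the top strand at positions 14–35.
Reverse complement of the reverse primer: ACGCTGAGTCCATATAGTAC. This occurs on the top strand at positions 59–78.
The product is the template from position 14 through 78 (65 bp).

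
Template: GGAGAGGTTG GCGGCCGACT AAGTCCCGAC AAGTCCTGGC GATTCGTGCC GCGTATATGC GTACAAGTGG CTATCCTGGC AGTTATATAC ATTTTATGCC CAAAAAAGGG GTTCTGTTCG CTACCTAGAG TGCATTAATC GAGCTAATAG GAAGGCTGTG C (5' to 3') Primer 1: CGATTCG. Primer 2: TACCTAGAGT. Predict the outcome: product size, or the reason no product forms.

Primer 1 (CGATTCG) matches the top strand at positions 40–46 (3' end points downstream).
Primer 2 (TACCTAGAGT) also matches the top strand directly, at positions 122–131 — its reverse complement ACTCTAGGTA is not present.
Both primers anneal to the bottom strand with 3' ends pointing the same way, so neither can prime synthesis back toward the other.

No product — both primers anneal to the same strand and extend in the same direction.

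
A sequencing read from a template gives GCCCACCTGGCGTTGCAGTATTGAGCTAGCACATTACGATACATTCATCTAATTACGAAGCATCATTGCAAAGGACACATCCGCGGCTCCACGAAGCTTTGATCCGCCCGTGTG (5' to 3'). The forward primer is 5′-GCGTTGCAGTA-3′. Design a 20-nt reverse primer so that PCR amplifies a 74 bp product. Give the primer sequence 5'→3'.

The forward primer binds at positions 10–20, so a 74 bp product ends at position 10 + 74 − 1 = 83.
The reverse primer anneals to the top strand over positions 64–83, i.e. to CATTGCAAAGGACACATCCG.
Its sequence written 5'→3' is the reverse complement: CGGATGTGTCCTTTGCAATG.

5'-CGGATGTGTCCTTTGCAATG-3'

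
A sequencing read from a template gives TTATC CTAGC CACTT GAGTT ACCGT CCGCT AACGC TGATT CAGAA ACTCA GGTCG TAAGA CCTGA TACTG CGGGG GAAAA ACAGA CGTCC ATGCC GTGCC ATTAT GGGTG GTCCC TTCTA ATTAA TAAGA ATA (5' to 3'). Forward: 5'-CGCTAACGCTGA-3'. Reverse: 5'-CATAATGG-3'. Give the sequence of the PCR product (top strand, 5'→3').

Scanning the template, CGCTAACGCTGA occurs at positions 27–38; this primer anneals to the bottom strand there with its 3' end pointing downstream.
Taking the reverse complement of CATAATGG gives CCATTATG, found at positions 99–106 on the template; the primer anneals here to the top strand with its 3' end pointing upstream.
The product is the template from position 27 through 106 (80 bp).

5'-CGCTAACGCTGATTCAGAAACTCAGGTCGTAAGACCTGATACTGCGGGGGAAAAACAGACGTCCATGCCGTGCCATTATG-3'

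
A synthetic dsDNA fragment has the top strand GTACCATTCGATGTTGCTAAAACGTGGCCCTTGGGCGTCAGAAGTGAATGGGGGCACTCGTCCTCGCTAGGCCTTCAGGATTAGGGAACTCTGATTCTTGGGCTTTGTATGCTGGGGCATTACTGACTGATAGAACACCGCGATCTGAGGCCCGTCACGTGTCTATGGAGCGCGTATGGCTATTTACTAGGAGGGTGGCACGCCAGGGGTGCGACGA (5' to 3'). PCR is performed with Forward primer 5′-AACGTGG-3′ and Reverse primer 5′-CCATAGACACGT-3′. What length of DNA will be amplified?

The forward primer matches the template at positions 21–27.
The reverse primer's reverse complement is ACGTGTCTATGG, which matches the template at positions 157–168.
Amplicon spans positions 21–168: 148 bp.

148 bp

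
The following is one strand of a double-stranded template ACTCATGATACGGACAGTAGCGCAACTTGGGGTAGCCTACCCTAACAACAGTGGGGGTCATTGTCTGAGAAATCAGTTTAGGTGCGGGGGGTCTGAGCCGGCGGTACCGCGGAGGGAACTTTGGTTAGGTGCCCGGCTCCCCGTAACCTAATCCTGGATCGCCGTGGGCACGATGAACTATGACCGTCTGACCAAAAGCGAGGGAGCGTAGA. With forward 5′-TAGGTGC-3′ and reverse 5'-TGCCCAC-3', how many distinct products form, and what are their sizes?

The forward primer TAGGTGC matches the top strand at positions 79–85, 126–132.
The reverse primer's reverse complement is GTGGGCA, matching at positions 164–170.
Each forward site pairs with the reverse site to give a product ending at position 170: sizes 92, 45 bp.

Two products: 92 bp, 45 bp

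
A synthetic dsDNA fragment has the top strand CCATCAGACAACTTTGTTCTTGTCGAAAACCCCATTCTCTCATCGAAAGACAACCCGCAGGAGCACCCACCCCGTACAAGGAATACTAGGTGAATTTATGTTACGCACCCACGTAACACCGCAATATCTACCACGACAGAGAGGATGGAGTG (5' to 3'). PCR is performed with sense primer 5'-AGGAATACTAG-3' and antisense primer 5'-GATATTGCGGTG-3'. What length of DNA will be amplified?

The forward primer matches the template at positions 79–89.
Taking the reverse complement of GATATTGCGGTG gives CACCGCAATATC, found at positions 117–128 on the template; the primer anneals here to the top strand with its 3' end pointing upstream.
Amplicon spans positions 79–128: 50 bp.

50 bp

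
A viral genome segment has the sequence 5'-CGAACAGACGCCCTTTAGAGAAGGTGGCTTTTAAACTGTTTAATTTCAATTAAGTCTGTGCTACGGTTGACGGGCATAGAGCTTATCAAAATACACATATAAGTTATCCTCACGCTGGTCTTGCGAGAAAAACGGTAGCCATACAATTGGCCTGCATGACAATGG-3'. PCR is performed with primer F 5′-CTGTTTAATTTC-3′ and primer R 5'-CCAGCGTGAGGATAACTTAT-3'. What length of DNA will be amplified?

83 bp

The forward primer matches the template at positions 36–47.
The reverse primer's reverse complement is ATAAGTTATCCTCACGCTGG, which matches the template at positions 99–118.
The product runs from position 36 to position 118, so its length is 118 − 36 + 1 = 83 bp.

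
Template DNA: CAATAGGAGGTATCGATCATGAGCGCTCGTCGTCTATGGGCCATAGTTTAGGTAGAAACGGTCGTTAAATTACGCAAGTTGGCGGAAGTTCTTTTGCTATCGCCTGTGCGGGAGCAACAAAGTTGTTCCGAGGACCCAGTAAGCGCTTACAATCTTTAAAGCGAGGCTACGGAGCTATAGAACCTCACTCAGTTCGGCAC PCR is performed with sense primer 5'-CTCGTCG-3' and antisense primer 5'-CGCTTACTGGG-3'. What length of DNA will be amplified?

The forward primer matches the template at positions 26–32.
Reverse complement of the reverse primer: CCCAGTAAGCG. This occurs on the top strand at positions 135–145.
Amplicon spans positions 26–145: 120 bp.

120 bp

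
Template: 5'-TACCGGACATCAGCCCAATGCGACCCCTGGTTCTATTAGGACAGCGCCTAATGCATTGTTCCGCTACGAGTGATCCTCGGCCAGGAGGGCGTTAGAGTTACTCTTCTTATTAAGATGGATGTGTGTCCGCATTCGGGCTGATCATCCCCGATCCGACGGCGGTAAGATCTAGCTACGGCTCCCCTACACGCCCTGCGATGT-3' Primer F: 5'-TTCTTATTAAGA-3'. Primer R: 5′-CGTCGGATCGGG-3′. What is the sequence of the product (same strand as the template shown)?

5'-TTCTTATTAAGATGGATGTGTGTCCGCATTCGGGCTGATCATCCCCGATCCGACG-3'

Scanning the template, TTCTTATTAAGA occurs at positions 104–115; this primer anneals to the bottom strand there with its 3' end pointing downstream.
The reverse primer's reverse complement is CCCGATCCGACG, which matches the template at positions 147–158.
The product is the template from position 104 through 158 (55 bp).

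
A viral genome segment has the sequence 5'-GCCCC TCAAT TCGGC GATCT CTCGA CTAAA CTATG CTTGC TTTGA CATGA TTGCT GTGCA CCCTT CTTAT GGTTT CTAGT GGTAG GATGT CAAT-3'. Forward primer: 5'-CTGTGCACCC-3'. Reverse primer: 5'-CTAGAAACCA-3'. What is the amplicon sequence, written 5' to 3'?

5'-CTGTGCACCCTTCTTATGGTTTCTAG-3'

Forward primer CTGTGCACCC is found on the top strand at positions 54–63.
Taking the reverse complement of CTAGAAACCA gives TGGTTTCTAG, found at positions 70–79 on the template; the primer anneals here to the top strand with its 3' end pointing upstream.
The product is the template from position 54 through 79 (26 bp).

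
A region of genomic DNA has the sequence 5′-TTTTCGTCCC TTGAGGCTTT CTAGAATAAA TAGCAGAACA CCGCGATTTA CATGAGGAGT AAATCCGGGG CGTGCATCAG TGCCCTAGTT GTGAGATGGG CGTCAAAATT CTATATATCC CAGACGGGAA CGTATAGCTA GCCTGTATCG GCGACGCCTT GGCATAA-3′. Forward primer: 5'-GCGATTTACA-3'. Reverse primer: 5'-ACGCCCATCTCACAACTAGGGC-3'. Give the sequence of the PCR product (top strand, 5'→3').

5'-GCGATTTACATGAGGAGTAAATCCGGGGCGTGCATCAGTGCCCTAGTTGTGAGATGGGCGT-3'

Forward primer GCGATTTACA is found on the top strand at positions 43–52.
Taking the reverse complement of ACGCCCATCTCACAACTAGGGC gives GCCCTAGTTGTGAGATGGGCGT, found at positions 82–103 on the template; the primer anneals here to the top strand with its 3' end pointing upstream.
The product is the template from position 43 through 103 (61 bp).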